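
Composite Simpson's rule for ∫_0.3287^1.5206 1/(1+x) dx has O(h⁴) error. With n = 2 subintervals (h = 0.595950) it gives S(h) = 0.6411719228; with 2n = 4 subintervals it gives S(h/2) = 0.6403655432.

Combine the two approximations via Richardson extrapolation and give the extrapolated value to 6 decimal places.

0.640312

r = 4: numerator weight 16, denominator 15.
Top: 16(0.6403655432) − (0.6411719228) = 9.6046767684
Denominator 16 − 1 = 15.
So the Richardson estimate is 0.6403117846.
Shift from A(h/2): −0.0000537586.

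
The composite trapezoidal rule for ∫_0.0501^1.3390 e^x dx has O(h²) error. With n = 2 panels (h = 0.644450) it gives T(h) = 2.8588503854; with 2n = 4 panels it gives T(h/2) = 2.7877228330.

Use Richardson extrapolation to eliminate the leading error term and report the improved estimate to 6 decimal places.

2.764014

With r = 2 the leading error scales as h^2, so the weight is 2^2 = 4.
4×2.7877228330 − 2.8588503854 = 8.2920409466
Extrapolated: 8.2920409466 / 3 = 2.7640136489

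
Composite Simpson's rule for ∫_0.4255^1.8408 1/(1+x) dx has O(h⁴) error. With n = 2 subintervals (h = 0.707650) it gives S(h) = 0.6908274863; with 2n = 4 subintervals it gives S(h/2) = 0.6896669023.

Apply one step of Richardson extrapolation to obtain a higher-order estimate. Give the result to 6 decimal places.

0.689590

Order 4 gives 2^r = 16 and 2^r − 1 = 15.
Top: 16(0.6896669023) − (0.6908274863) = 10.3438429505
(16*0.6896669023 − 0.6908274863)/(16 − 1) = 0.6895895300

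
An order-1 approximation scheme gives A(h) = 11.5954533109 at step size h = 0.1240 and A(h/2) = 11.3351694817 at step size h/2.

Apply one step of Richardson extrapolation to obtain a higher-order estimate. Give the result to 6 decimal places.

11.074886

Error is O(h^1); halving h shrinks it by 2^1 = 2.
2^1 × A(h/2) = 22.6703389634; minus A(h) gives 11.0748856525.
(2 × 11.3351694817 − 11.5954533109)/(2 − 1) = 11.0748856525
Shift from A(h/2): −0.2602838292.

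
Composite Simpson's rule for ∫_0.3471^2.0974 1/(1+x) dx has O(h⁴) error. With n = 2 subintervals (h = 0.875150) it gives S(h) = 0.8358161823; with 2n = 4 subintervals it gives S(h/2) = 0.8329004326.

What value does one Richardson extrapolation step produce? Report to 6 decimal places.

Method order is 4; weight 2^4 = 16.
16*0.8329004326 − 0.8358161823 = 12.4905907393
(16*0.8329004326 − 0.8358161823)/(16 − 1) = 0.8327060493
Shift from A(h/2): −0.0001943833.

0.832706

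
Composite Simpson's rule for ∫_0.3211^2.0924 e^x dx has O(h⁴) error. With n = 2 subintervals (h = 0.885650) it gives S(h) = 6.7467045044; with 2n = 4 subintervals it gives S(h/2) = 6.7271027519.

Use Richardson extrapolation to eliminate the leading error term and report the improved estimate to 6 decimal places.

6.725796

Order 4 gives 2^r = 16 and 2^r − 1 = 15.
Weighted: 107.6336440304 − 6.7467045044 = 100.8869395260
Denominator 16 − 1 = 15.
So the Richardson estimate is 6.7257959684.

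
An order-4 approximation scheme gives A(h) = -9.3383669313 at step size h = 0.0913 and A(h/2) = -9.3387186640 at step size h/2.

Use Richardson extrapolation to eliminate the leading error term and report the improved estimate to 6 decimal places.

-9.338742

r = 4: numerator weight 16, denominator 15.
Difference of the inputs: -9.3387186640 − (-9.3383669313) = -0.0003517327
Correction (A(h/2) − A(h))/(16 − 1) = (-0.0003517327)/15 = -0.0000234488
R = A(h/2) + (A(h/2) − A(h))/15 = -9.3387186640 − 0.0000234488 = -9.3387421128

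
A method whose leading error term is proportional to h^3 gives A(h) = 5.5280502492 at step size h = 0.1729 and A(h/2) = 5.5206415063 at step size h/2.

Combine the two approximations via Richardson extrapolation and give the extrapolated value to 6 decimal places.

5.519583

r = 3: numerator weight 8, denominator 7.
Weighted: 44.1651320504 − 5.5280502492 = 38.6370818012
(8 × 5.5206415063 − 5.5280502492)/(8 − 1) = 5.5195831145
Correction |R − A(h/2)| = 1.058e-03; gap |A(h/2) − A(h)| = 7.409e-03.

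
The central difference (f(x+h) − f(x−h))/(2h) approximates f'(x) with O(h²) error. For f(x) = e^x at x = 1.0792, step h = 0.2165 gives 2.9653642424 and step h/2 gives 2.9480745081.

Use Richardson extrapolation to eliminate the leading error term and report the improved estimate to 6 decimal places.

2.942311

Leading term ∝ h^2; use weight 4 = 2^2.
A(h/2) − A(h) = 2.9480745081 − 2.9653642424 = -0.0172897343
Correction (A(h/2) − A(h))/(4 − 1) = (-0.0172897343)/3 = -0.0057632448
R = 2.9480745081 − 0.0057632448 = 2.9423112633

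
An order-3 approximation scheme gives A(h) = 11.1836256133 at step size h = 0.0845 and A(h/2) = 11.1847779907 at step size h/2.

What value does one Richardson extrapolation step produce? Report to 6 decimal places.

r = 3: numerator weight 8, denominator 7.
Top: 8(11.1847779907) − (11.1836256133) = 78.2945983123
Denominator 8 − 1 = 7.
Extrapolated: 78.2945983123 / 7 = 11.1849426160
Correction |R − A(h/2)| = 1.646e-04; gap |A(h/2) − A(h)| = 1.152e-03.

11.184943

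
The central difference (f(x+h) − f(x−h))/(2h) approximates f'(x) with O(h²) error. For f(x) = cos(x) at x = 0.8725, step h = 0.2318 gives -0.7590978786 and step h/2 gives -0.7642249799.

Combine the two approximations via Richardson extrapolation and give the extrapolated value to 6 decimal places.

r = 2: numerator weight 4, denominator 3.
Weighted: (-3.0568999196) − (-0.7590978786) = -2.2978020410
Divide by 2^2 − 1 = 3.
(-2.2978020410) ÷ 3 = -0.7659340137
Correction |R − A(h/2)| = 1.709e-03; gap |A(h/2) − A(h)| = 5.127e-03.

-0.765934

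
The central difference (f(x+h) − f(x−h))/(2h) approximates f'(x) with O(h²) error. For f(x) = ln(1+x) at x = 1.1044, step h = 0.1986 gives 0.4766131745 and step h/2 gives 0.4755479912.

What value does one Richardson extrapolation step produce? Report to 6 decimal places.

0.475193

r = 2: numerator weight 4, denominator 3.
Weighted: 1.9021919648 − 0.4766131745 = 1.4255787903
Denominator 4 − 1 = 3.
1.4255787903 ÷ 3 = 0.4751929301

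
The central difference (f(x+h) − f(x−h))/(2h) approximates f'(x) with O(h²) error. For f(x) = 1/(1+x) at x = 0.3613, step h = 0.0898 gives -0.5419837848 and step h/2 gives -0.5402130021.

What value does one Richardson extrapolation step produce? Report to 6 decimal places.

-0.539623

The method has order 2: 2^2 = 4.
4×(-0.5402130021) = -2.1608520084; (-2.1608520084) − (-0.5419837848) = -1.6188682236
Denominator 4 − 1 = 3.
(-1.6188682236) ÷ 3 = -0.5396227412
Gap between inputs: 1.771e-03; correction applied: +0.0005902609.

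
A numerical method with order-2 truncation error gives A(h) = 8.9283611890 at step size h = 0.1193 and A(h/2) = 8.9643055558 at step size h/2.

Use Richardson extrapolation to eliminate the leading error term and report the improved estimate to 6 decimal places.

r = 2, so 2^r = 4.
Top: 4(8.9643055558) − (8.9283611890) = 26.9288610342
26.9288610342 ÷ 3 = 8.9762870114

8.976287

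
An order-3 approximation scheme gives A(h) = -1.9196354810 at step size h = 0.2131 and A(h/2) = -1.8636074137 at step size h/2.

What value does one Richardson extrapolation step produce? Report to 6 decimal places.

With r = 3 the leading error scales as h^3, so the weight is 2^3 = 8.
2^3*A(h/2) = -14.9088593096; minus A(h) gives -12.9892238286.
Divide by 2^3 − 1 = 7.
Extrapolated: (-12.9892238286) / 7 = -1.8556034041

-1.855603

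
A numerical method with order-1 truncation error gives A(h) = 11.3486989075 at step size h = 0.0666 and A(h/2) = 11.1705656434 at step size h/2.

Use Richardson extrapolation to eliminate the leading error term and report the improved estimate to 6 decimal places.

10.992432

Error is O(h^1); halving h shrinks it by 2^1 = 2.
Difference of the inputs: 11.1705656434 − 11.3486989075 = -0.1781332641
Correction (A(h/2) − A(h))/(2 − 1) = (-0.1781332641)/1 = -0.1781332641
R = A(h/2) + (A(h/2) − A(h))/1 = 11.1705656434 − 0.1781332641 = 10.9924323793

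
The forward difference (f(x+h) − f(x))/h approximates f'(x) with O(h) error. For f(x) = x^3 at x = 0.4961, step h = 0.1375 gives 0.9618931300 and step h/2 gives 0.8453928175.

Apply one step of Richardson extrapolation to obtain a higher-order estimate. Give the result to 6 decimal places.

Leading term ∝ h^1; use weight 2 = 2^1.
Numerator 2×A(h/2) − A(h) = 2×0.8453928175 − 0.9618931300 = 0.7288925050
0.7288925050 ÷ 1 = 0.7288925050

0.728893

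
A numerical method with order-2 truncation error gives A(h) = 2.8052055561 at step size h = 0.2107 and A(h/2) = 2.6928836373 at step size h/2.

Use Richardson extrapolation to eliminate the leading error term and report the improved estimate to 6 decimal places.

2.655443

r = 2: numerator weight 4, denominator 3.
Difference of the inputs: 2.6928836373 − 2.8052055561 = -0.1123219188
Correction (A(h/2) − A(h))/(4 − 1) = (-0.1123219188)/3 = -0.0374406396
R = 2.6928836373 − 0.0374406396 = 2.6554429977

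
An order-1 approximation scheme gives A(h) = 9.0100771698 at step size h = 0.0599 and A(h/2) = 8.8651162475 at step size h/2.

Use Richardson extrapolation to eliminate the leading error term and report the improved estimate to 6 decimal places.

8.720155

Method order is 1; weight 2^1 = 2.
2^1×A(h/2) = 17.7302324950; minus A(h) gives 8.7201553252.
(2×8.8651162475 − 9.0100771698)/(2 − 1) = 8.7201553252
Correction |R − A(h/2)| = 1.450e-01; gap |A(h/2) − A(h)| = 1.450e-01.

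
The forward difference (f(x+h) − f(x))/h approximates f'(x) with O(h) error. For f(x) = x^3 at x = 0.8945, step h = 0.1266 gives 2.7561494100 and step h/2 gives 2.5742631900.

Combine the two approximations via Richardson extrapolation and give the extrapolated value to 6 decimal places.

2.392377

r = 1: numerator weight 2, denominator 1.
2·2.5742631900 = 5.1485263800; 5.1485263800 − 2.7561494100 = 2.3923769700
Denominator 2 − 1 = 1.
R = 2.3923769700/1 = 2.3923769700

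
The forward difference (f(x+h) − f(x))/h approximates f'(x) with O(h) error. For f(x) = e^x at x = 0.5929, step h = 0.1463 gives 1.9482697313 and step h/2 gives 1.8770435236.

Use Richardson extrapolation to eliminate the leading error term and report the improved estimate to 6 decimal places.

1.805817

Error is O(h^1); halving h shrinks it by 2^1 = 2.
2 × 1.8770435236 = 3.7540870472; subtract 1.9482697313 → 1.8058173159
R = 1.8058173159/1 = 1.8058173159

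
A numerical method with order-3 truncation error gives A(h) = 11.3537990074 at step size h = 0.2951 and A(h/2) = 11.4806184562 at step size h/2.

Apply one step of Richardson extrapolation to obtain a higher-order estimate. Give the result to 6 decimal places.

Method order is 3; weight 2^3 = 8.
Difference of the inputs: 11.4806184562 − 11.3537990074 = 0.1268194488
Divide by 2^3 − 1 = 7: 0.1268194488/7 = 0.0181170641
R = A(h/2) + (A(h/2) − A(h))/7 = 11.4806184562 + 0.0181170641 = 11.4987355203
Correction |R − A(h/2)| = 1.812e-02; gap |A(h/2) − A(h)| = 1.268e-01.

11.498736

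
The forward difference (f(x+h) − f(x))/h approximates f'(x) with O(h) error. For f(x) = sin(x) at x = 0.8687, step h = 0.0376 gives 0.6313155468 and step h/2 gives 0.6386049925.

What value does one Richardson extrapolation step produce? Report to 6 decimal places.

Order 1 gives 2^r = 2 and 2^r − 1 = 1.
2*0.6386049925 − 0.6313155468 = 0.6458944382
Denominator 2 − 1 = 1.
So the Richardson estimate is 0.6458944382.
Gap between inputs: 7.289e-03; correction applied: +0.0072894457.

0.645894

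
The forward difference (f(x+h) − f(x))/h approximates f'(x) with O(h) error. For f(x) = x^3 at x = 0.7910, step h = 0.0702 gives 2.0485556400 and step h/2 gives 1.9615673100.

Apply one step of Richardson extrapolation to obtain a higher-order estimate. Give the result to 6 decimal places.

r = 1: numerator weight 2, denominator 1.
Numerator 2×A(h/2) − A(h) = 2×1.9615673100 − 2.0485556400 = 1.8745789800
(2×1.9615673100 − 2.0485556400)/(2 − 1) = 1.8745789800
Correction |R − A(h/2)| = 8.699e-02; gap |A(h/2) − A(h)| = 8.699e-02.

1.874579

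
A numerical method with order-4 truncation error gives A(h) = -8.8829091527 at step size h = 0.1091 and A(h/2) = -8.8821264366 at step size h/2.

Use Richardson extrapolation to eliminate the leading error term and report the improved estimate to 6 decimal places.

r = 4, so 2^r = 16.
Top: 16(-8.8821264366) − (-8.8829091527) = -133.2311138329
(16·(-8.8821264366) − (-8.8829091527))/(16 − 1) = -8.8820742555

-8.882074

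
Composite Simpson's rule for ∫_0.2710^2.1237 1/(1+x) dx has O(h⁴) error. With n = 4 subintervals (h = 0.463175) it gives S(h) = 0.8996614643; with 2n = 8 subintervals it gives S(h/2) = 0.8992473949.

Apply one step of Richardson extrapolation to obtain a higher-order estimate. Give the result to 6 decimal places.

r = 4: numerator weight 16, denominator 15.
A(h/2) − A(h) = 0.8992473949 − 0.8996614643 = -0.0004140694
Correction (A(h/2) − A(h))/(16 − 1) = (-0.0004140694)/15 = -0.0000276046
R = A(h/2) + (A(h/2) − A(h))/15 = 0.8992473949 − 0.0000276046 = 0.8992197903
Gap between inputs: 4.141e-04; correction applied: −0.0000276046.

0.899220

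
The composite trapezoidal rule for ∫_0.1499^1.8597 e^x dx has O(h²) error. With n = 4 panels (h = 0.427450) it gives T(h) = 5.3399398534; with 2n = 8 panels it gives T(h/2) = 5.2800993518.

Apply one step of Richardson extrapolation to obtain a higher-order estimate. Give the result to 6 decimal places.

Method order is 2; weight 2^2 = 4.
Numerator 4*A(h/2) − A(h) = 4*5.2800993518 − 5.3399398534 = 15.7804575538
Denominator 4 − 1 = 3.
15.7804575538 ÷ 3 = 5.2601525179
Correction |R − A(h/2)| = 1.995e-02; gap |A(h/2) − A(h)| = 5.984e-02.

5.260153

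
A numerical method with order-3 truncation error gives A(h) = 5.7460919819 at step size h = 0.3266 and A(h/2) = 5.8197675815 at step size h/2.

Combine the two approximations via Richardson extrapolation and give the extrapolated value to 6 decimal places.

5.830293

Leading term ∝ h^3; use weight 8 = 2^3.
8 × 5.8197675815 − 5.7460919819 = 40.8120486701
Denominator 8 − 1 = 7.
Extrapolated: 40.8120486701 / 7 = 5.8302926672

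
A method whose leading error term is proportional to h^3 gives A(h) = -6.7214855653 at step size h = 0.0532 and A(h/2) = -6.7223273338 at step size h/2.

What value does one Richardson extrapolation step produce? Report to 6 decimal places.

Leading term ∝ h^3; use weight 8 = 2^3.
Numerator 8×A(h/2) − A(h) = 8×(-6.7223273338) − (-6.7214855653) = -47.0571331051
Denominator 8 − 1 = 7.
Result: -6.7224475864
Gap between inputs: 8.418e-04; correction applied: −0.0001202526.

-6.722448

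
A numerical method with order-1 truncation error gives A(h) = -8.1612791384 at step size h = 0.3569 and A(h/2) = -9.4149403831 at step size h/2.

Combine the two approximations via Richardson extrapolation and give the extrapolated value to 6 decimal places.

-10.668602

With r = 1 the leading error scales as h^1, so the weight is 2^1 = 2.
2^1*A(h/2) = -18.8298807662; minus A(h) gives -10.6686016278.
Divide by 2^1 − 1 = 1.
So the Richardson estimate is -10.6686016278.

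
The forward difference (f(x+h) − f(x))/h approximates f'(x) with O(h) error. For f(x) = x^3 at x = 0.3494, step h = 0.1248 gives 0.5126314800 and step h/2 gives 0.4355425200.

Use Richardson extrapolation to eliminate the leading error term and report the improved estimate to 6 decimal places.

r = 1: numerator weight 2, denominator 1.
Weighted: 0.8710850400 − 0.5126314800 = 0.3584535600
(2·0.4355425200 − 0.5126314800)/(2 − 1) = 0.3584535600

0.358454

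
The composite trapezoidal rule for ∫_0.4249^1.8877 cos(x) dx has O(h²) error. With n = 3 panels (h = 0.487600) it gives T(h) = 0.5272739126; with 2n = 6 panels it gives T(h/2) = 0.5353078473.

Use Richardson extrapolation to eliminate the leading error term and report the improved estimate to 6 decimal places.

Leading term ∝ h^2; use weight 4 = 2^2.
4 × 0.5353078473 − 0.5272739126 = 1.6139574766
Denominator 4 − 1 = 3.
1.6139574766 ÷ 3 = 0.5379858255
Correction |R − A(h/2)| = 2.678e-03; gap |A(h/2) − A(h)| = 8.034e-03.

0.537986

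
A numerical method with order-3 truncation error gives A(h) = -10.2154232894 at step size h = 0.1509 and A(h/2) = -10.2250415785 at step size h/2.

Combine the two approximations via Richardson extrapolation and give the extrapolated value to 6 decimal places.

-10.226416

The method has order 3: 2^3 = 8.
8*(-10.2250415785) = -81.8003326280; subtract (-10.2154232894) → -71.5849093386
Divide by 2^3 − 1 = 7.
(-71.5849093386) ÷ 7 = -10.2264156198
Shift from A(h/2): −0.0013740413.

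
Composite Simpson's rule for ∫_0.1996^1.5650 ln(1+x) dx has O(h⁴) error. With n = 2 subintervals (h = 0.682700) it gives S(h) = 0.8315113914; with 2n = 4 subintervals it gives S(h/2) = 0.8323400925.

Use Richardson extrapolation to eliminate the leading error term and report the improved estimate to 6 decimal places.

0.832395

Order 4 gives 2^r = 16 and 2^r − 1 = 15.
Weighted: 13.3174414800 − 0.8315113914 = 12.4859300886
(16 × 0.8323400925 − 0.8315113914)/(16 − 1) = 0.8323953392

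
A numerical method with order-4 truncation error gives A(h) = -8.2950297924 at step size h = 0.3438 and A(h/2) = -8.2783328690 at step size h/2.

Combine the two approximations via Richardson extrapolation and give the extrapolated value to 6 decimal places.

Error is O(h^4); halving h shrinks it by 2^4 = 16.
2^4 × A(h/2) = -132.4533259040; minus A(h) gives -124.1582961116.
Divide by 2^4 − 1 = 15.
Result: -8.2772197408

-8.277220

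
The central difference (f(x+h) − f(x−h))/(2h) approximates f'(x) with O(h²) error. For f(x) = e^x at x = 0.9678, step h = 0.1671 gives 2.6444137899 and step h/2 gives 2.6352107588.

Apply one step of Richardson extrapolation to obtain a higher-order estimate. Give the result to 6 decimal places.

2.632143

r = 2, so 2^r = 4.
4×2.6352107588 = 10.5408430352; 10.5408430352 − 2.6444137899 = 7.8964292453
Divide by 2^2 − 1 = 3.
7.8964292453 ÷ 3 = 2.6321430818
Shift from A(h/2): −0.0030676770.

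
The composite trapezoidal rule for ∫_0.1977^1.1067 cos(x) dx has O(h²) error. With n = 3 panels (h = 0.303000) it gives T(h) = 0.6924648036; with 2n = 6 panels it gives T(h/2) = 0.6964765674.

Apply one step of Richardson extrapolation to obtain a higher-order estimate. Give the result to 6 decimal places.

Error is O(h^2); halving h shrinks it by 2^2 = 4.
4*0.6964765674 − 0.6924648036 = 2.0934414660
Denominator 4 − 1 = 3.
2.0934414660 ÷ 3 = 0.6978138220

0.697814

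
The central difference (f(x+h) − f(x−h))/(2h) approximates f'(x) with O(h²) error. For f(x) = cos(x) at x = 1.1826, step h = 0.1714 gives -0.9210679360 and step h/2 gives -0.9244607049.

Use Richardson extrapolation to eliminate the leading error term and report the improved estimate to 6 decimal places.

-0.925592

With r = 2 the leading error scales as h^2, so the weight is 2^2 = 4.
4·(-0.9244607049) = -3.6978428196; subtract (-0.9210679360) → -2.7767748836
Denominator 4 − 1 = 3.
(4·(-0.9244607049) − (-0.9210679360))/(4 − 1) = -0.9255916279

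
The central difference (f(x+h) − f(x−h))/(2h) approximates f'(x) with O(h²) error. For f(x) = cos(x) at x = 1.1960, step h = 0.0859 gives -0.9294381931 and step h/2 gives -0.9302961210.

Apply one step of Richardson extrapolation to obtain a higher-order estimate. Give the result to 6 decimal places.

-0.930582

Method order is 2; weight 2^2 = 4.
2^2·A(h/2) = -3.7211844840; minus A(h) gives -2.7917462909.
(4·(-0.9302961210) − (-0.9294381931))/(4 − 1) = -0.9305820970
Gap between inputs: 8.579e-04; correction applied: −0.0002859760.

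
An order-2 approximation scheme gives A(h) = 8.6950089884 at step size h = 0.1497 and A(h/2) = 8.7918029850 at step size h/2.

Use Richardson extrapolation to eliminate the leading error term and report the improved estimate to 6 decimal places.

8.824068

Order 2 gives 2^r = 4 and 2^r − 1 = 3.
2^2·A(h/2) = 35.1672119400; minus A(h) gives 26.4722029516.
Extrapolated: 26.4722029516 / 3 = 8.8240676505
Correction |R − A(h/2)| = 3.226e-02; gap |A(h/2) − A(h)| = 9.679e-02.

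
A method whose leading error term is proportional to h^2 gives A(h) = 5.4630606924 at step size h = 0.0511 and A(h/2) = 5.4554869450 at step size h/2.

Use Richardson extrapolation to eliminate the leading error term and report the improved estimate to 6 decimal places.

Error is O(h^2); halving h shrinks it by 2^2 = 4.
4*5.4554869450 − 5.4630606924 = 16.3588870876
16.3588870876 ÷ 3 = 5.4529623625

5.452962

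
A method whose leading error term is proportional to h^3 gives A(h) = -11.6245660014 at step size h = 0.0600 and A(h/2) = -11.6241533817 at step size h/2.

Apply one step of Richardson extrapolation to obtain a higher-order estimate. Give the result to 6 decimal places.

r = 3: numerator weight 8, denominator 7.
8×(-11.6241533817) = -92.9932270536; subtract (-11.6245660014) → -81.3686610522
(8×(-11.6241533817) − (-11.6245660014))/(8 − 1) = -11.6240944360

-11.624094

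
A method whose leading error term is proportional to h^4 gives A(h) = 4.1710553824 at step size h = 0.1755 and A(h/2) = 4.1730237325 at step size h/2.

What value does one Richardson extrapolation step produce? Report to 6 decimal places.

Error is O(h^4); halving h shrinks it by 2^4 = 16.
16×4.1730237325 = 66.7683797200; 66.7683797200 − 4.1710553824 = 62.5973243376
62.5973243376 ÷ 15 = 4.1731549558
Correction |R − A(h/2)| = 1.312e-04; gap |A(h/2) − A(h)| = 1.968e-03.

4.173155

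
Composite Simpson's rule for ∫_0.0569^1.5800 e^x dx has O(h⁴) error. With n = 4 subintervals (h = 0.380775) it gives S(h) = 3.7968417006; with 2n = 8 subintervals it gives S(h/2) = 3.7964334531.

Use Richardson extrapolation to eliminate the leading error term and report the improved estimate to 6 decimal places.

The method has order 4: 2^4 = 16.
16 × 3.7964334531 = 60.7429352496; subtract 3.7968417006 → 56.9460935490
56.9460935490 ÷ 15 = 3.7964062366

3.796406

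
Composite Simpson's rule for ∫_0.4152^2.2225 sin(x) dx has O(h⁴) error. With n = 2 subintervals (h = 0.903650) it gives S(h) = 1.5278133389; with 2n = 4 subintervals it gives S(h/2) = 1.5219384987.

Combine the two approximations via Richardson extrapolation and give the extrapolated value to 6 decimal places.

1.521547

Error is O(h^4); halving h shrinks it by 2^4 = 16.
16×1.5219384987 = 24.3510159792; subtract 1.5278133389 → 22.8232026403
Denominator 16 − 1 = 15.
Result: 1.5215468427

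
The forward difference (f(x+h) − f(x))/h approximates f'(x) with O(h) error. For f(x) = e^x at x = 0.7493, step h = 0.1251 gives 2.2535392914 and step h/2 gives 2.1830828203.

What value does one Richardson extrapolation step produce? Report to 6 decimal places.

2.112626

With r = 1 the leading error scales as h^1, so the weight is 2^1 = 2.
2×2.1830828203 − 2.2535392914 = 2.1126263492
(2×2.1830828203 − 2.2535392914)/(2 − 1) = 2.1126263492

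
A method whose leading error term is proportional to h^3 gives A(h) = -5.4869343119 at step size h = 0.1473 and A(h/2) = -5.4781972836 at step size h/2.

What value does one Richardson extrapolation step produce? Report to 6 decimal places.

-5.476949

Leading term ∝ h^3; use weight 8 = 2^3.
Weighted: (-43.8255782688) − (-5.4869343119) = -38.3386439569
Denominator 8 − 1 = 7.
Extrapolated: (-38.3386439569) / 7 = -5.4769491367
Shift from A(h/2): +0.0012481469.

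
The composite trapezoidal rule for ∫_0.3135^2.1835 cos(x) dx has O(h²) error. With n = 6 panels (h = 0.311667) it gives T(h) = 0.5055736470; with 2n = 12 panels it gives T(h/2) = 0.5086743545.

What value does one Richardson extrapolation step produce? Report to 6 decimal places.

0.509708

r = 2: numerator weight 4, denominator 3.
A(h/2) − A(h) = 0.5086743545 − 0.5055736470 = 0.0031007075
Divide by 2^2 − 1 = 3: 0.0031007075/3 = 0.0010335692
R = 0.5086743545 + 0.0010335692 = 0.5097079237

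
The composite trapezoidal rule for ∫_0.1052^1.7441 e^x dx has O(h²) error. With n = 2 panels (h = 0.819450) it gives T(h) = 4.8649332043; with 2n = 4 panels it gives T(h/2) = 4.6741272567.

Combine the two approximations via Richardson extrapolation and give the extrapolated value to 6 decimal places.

r = 2: numerator weight 4, denominator 3.
4·4.6741272567 = 18.6965090268; subtract 4.8649332043 → 13.8315758225
(4·4.6741272567 − 4.8649332043)/(4 − 1) = 4.6105252742

4.610525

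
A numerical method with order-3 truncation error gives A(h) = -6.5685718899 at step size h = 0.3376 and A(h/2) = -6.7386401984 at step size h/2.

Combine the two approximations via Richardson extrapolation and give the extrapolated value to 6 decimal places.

-6.762936

r = 3, so 2^r = 8.
Weighted: (-53.9091215872) − (-6.5685718899) = -47.3405496973
Denominator 8 − 1 = 7.
(-47.3405496973) ÷ 7 = -6.7629356710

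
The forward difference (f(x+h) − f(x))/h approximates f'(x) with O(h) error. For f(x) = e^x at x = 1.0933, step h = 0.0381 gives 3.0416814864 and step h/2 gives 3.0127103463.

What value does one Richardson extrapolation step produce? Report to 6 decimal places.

Method order is 1; weight 2^1 = 2.
2*3.0127103463 = 6.0254206926; 6.0254206926 − 3.0416814864 = 2.9837392062
Divide by 2^1 − 1 = 1.
2.9837392062 ÷ 1 = 2.9837392062
Gap between inputs: 2.897e-02; correction applied: −0.0289711401.

2.983739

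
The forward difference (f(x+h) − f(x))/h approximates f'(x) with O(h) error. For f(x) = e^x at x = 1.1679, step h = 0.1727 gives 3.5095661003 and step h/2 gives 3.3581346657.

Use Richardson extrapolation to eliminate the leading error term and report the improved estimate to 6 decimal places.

The method has order 1: 2^1 = 2.
2^1·A(h/2) = 6.7162693314; minus A(h) gives 3.2067032311.
R = 3.2067032311/1 = 3.2067032311

3.206703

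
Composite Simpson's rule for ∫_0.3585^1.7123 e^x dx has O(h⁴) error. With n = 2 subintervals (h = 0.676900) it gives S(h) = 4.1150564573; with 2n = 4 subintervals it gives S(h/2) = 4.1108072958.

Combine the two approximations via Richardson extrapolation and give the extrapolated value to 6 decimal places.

Error is O(h^4); halving h shrinks it by 2^4 = 16.
A(h/2) − A(h) = 4.1108072958 − 4.1150564573 = -0.0042491615
Divide by 2^4 − 1 = 15: (-0.0042491615)/15 = -0.0002832774
R = 4.1108072958 − 0.0002832774 = 4.1105240184

4.110524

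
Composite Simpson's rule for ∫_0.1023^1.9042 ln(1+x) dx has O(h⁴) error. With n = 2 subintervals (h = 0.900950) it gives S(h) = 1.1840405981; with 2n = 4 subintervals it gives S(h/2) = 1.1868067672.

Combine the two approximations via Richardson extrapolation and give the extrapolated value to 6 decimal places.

Leading term ∝ h^4; use weight 16 = 2^4.
Weighted: 18.9889082752 − 1.1840405981 = 17.8048676771
Divide by 2^4 − 1 = 15.
R = 17.8048676771/15 = 1.1869911785

1.186991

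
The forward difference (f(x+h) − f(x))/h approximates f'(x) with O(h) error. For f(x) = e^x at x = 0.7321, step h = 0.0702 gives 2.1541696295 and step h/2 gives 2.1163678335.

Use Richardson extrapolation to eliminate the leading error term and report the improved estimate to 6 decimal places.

Order 1 gives 2^r = 2 and 2^r − 1 = 1.
Top: 2(2.1163678335) − (2.1541696295) = 2.0785660375
Divide by 2^1 − 1 = 1.
2.0785660375 ÷ 1 = 2.0785660375
Gap between inputs: 3.780e-02; correction applied: −0.0378017960.

2.078566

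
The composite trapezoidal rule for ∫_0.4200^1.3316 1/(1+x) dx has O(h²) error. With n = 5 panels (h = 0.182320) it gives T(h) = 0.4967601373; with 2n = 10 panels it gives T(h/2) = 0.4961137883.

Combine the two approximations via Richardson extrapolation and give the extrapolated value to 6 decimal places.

0.495898

Order 2 gives 2^r = 4 and 2^r − 1 = 3.
4*0.4961137883 = 1.9844551532; 1.9844551532 − 0.4967601373 = 1.4876950159
(4*0.4961137883 − 0.4967601373)/(4 − 1) = 0.4958983386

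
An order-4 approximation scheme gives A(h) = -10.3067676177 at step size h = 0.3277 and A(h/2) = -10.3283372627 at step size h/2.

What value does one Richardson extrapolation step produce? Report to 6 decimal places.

r = 4, so 2^r = 16.
Top: 16(-10.3283372627) − (-10.3067676177) = -154.9466285855
Divide by 2^4 − 1 = 15.
(16 × (-10.3283372627) − (-10.3067676177))/(16 − 1) = -10.3297752390
Shift from A(h/2): −0.0014379763.

-10.329775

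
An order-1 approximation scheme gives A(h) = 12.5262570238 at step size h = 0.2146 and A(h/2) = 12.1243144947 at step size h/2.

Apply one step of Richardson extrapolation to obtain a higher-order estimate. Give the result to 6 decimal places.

r = 1, so 2^r = 2.
2×12.1243144947 = 24.2486289894; subtract 12.5262570238 → 11.7223719656
Denominator 2 − 1 = 1.
So the Richardson estimate is 11.7223719656.
Correction |R − A(h/2)| = 4.019e-01; gap |A(h/2) − A(h)| = 4.019e-01.

11.722372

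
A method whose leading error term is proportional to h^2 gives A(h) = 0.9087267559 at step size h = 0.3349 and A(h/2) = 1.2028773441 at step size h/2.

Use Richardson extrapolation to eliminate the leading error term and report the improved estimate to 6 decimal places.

Leading term ∝ h^2; use weight 4 = 2^2.
Top: 4(1.2028773441) − (0.9087267559) = 3.9027826205
R = 3.9027826205/3 = 1.3009275402

1.300928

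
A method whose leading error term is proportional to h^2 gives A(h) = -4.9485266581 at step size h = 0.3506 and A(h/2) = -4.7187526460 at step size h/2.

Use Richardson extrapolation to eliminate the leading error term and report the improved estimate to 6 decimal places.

Leading term ∝ h^2; use weight 4 = 2^2.
4*(-4.7187526460) − (-4.9485266581) = -13.9264839259
Denominator 4 − 1 = 3.
Extrapolated: (-13.9264839259) / 3 = -4.6421613086
Shift from A(h/2): +0.0765913374.

-4.642161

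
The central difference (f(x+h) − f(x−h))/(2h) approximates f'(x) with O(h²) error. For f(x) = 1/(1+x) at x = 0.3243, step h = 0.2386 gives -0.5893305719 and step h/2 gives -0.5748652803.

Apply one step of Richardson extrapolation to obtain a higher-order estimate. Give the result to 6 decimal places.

-0.570044

Order 2 gives 2^r = 4 and 2^r − 1 = 3.
Numerator 4*A(h/2) − A(h) = 4*(-0.5748652803) − (-0.5893305719) = -1.7101305493
(-1.7101305493) ÷ 3 = -0.5700435164
Correction |R − A(h/2)| = 4.822e-03; gap |A(h/2) − A(h)| = 1.447e-02.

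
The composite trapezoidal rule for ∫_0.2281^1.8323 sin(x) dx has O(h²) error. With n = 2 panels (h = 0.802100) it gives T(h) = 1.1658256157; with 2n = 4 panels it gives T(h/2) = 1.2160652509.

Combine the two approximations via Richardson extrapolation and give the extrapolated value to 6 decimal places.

1.232812

With r = 2 the leading error scales as h^2, so the weight is 2^2 = 4.
Difference of the inputs: 1.2160652509 − 1.1658256157 = 0.0502396352
Divide by 2^2 − 1 = 3: 0.0502396352/3 = 0.0167465451
R = A(h/2) + (A(h/2) − A(h))/3 = 1.2160652509 + 0.0167465451 = 1.2328117960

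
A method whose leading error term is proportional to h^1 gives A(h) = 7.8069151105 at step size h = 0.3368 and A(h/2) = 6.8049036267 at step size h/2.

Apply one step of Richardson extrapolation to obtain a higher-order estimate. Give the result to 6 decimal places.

5.802892

r = 1, so 2^r = 2.
2×6.8049036267 − 7.8069151105 = 5.8028921429
(2×6.8049036267 − 7.8069151105)/(2 − 1) = 5.8028921429
Correction |R − A(h/2)| = 1.002e+00; gap |A(h/2) − A(h)| = 1.002e+00.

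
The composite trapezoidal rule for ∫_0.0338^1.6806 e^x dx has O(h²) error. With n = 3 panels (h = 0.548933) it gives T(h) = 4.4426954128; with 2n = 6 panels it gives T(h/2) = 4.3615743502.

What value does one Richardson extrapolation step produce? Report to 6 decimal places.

r = 2, so 2^r = 4.
2^2·A(h/2) = 17.4462974008; minus A(h) gives 13.0036019880.
13.0036019880 ÷ 3 = 4.3345339960
Correction |R − A(h/2)| = 2.704e-02; gap |A(h/2) − A(h)| = 8.112e-02.

4.334534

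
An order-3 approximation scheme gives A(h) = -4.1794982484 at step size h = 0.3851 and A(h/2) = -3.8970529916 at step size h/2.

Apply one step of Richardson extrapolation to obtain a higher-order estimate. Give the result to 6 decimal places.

Error is O(h^3); halving h shrinks it by 2^3 = 8.
2^3×A(h/2) = -31.1764239328; minus A(h) gives -26.9969256844.
Denominator 8 − 1 = 7.
(-26.9969256844) ÷ 7 = -3.8567036692
Correction |R − A(h/2)| = 4.035e-02; gap |A(h/2) − A(h)| = 2.824e-01.

-3.856704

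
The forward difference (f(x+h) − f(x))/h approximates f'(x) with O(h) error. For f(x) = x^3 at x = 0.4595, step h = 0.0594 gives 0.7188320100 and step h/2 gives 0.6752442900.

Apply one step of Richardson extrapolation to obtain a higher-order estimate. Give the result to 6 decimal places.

0.631657

With r = 1 the leading error scales as h^1, so the weight is 2^1 = 2.
Top: 2(0.6752442900) − (0.7188320100) = 0.6316565700
(2 × 0.6752442900 − 0.7188320100)/(2 − 1) = 0.6316565700
Correction |R − A(h/2)| = 4.359e-02; gap |A(h/2) − A(h)| = 4.359e-02.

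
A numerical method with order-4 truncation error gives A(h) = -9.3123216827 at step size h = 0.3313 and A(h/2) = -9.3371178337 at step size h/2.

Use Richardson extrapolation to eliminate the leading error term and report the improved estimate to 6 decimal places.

With r = 4 the leading error scales as h^4, so the weight is 2^4 = 16.
Numerator 16·A(h/2) − A(h) = 16·(-9.3371178337) − (-9.3123216827) = -140.0815636565
R = (-140.0815636565)/15 = -9.3387709104

-9.338771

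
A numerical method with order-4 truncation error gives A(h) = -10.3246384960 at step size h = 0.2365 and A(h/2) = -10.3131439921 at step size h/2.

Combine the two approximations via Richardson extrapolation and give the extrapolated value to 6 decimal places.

-10.312378

The method has order 4: 2^4 = 16.
2^4 × A(h/2) = -165.0103038736; minus A(h) gives -154.6856653776.
Extrapolated: (-154.6856653776) / 15 = -10.3123776918
Gap between inputs: 1.149e-02; correction applied: +0.0007663003.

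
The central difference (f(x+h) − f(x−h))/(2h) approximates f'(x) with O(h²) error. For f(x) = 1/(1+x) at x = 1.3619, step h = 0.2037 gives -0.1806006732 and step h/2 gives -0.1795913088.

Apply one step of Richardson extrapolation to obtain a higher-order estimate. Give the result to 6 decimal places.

r = 2: numerator weight 4, denominator 3.
2^2 × A(h/2) = -0.7183652352; minus A(h) gives -0.5377645620.
Denominator 4 − 1 = 3.
R = (-0.5377645620)/3 = -0.1792548540
Shift from A(h/2): +0.0003364548.

-0.179255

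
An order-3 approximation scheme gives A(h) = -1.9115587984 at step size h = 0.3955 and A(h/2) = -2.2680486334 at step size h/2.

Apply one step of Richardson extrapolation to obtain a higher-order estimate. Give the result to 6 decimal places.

-2.318976

The method has order 3: 2^3 = 8.
8 × (-2.2680486334) − (-1.9115587984) = -16.2328302688
Divide by 2^3 − 1 = 7.
(8 × (-2.2680486334) − (-1.9115587984))/(8 − 1) = -2.3189757527
Shift from A(h/2): −0.0509271193.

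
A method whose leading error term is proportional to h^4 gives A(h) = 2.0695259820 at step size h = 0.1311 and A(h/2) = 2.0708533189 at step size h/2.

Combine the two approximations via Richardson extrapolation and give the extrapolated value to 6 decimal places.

Method order is 4; weight 2^4 = 16.
Numerator 16 × A(h/2) − A(h) = 16 × 2.0708533189 − 2.0695259820 = 31.0641271204
(16 × 2.0708533189 − 2.0695259820)/(16 − 1) = 2.0709418080
Gap between inputs: 1.327e-03; correction applied: +0.0000884891.

2.070942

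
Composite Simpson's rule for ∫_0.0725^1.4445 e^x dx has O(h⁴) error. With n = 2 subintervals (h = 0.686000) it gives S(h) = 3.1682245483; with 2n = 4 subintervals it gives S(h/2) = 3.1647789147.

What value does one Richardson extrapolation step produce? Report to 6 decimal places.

3.164549

Method order is 4; weight 2^4 = 16.
16 × 3.1647789147 = 50.6364626352; subtract 3.1682245483 → 47.4682380869
(16 × 3.1647789147 − 3.1682245483)/(16 − 1) = 3.1645492058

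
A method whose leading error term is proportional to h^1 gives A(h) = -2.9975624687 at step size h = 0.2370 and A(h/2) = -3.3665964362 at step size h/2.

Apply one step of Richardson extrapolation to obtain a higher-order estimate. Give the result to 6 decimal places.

-3.735630

r = 1: numerator weight 2, denominator 1.
2 × (-3.3665964362) − (-2.9975624687) = -3.7356304037
Divide by 2^1 − 1 = 1.
(2 × (-3.3665964362) − (-2.9975624687))/(2 − 1) = -3.7356304037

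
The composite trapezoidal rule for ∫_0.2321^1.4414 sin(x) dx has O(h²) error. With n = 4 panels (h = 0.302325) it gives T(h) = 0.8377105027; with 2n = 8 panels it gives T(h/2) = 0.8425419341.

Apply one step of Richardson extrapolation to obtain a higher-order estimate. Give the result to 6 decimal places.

0.844152

r = 2, so 2^r = 4.
A(h/2) − A(h) = 0.8425419341 − 0.8377105027 = 0.0048314314
Divide by 2^2 − 1 = 3: 0.0048314314/3 = 0.0016104771
R = 0.8425419341 + 0.0016104771 = 0.8441524112
Gap between inputs: 4.831e-03; correction applied: +0.0016104771.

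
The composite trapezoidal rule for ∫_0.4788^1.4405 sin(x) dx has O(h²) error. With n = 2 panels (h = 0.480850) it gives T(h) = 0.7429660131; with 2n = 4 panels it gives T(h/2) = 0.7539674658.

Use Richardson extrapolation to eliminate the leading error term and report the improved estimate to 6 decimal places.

0.757635

r = 2: numerator weight 4, denominator 3.
A(h/2) − A(h) = 0.7539674658 − 0.7429660131 = 0.0110014527
Correction (A(h/2) − A(h))/(4 − 1) = 0.0110014527/3 = 0.0036671509
R = A(h/2) + (A(h/2) − A(h))/3 = 0.7539674658 + 0.0036671509 = 0.7576346167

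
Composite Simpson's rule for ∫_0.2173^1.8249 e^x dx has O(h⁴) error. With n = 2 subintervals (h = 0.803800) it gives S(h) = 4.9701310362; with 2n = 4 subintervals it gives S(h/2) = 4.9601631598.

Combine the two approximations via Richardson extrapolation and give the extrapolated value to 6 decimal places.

4.959499

Method order is 4; weight 2^4 = 16.
Difference of the inputs: 4.9601631598 − 4.9701310362 = -0.0099678764
Correction (A(h/2) − A(h))/(16 − 1) = (-0.0099678764)/15 = -0.0006645251
R = 4.9601631598 − 0.0006645251 = 4.9594986347
Gap between inputs: 9.968e-03; correction applied: −0.0006645251.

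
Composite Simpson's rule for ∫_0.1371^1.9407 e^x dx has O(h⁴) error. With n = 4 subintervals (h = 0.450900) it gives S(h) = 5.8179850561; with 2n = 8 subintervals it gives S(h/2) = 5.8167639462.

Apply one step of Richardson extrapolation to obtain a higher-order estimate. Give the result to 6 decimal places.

5.816683

With r = 4 the leading error scales as h^4, so the weight is 2^4 = 16.
Top: 16(5.8167639462) − (5.8179850561) = 87.2502380831
Divide by 2^4 − 1 = 15.
R = 87.2502380831/15 = 5.8166825389
Correction |R − A(h/2)| = 8.141e-05; gap |A(h/2) − A(h)| = 1.221e-03.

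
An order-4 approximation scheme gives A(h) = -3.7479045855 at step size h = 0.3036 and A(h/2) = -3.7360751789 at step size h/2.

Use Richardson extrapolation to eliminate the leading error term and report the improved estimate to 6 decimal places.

-3.735287

Leading term ∝ h^4; use weight 16 = 2^4.
2^4·A(h/2) = -59.7772028624; minus A(h) gives -56.0292982769.
Divide by 2^4 − 1 = 15.
(16·(-3.7360751789) − (-3.7479045855))/(16 − 1) = -3.7352865518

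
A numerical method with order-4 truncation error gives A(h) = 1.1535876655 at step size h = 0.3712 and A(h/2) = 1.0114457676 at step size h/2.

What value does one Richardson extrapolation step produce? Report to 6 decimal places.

Error is O(h^4); halving h shrinks it by 2^4 = 16.
2^4×A(h/2) = 16.1831322816; minus A(h) gives 15.0295446161.
Divide by 2^4 − 1 = 15.
Result: 1.0019696411
Correction |R − A(h/2)| = 9.476e-03; gap |A(h/2) − A(h)| = 1.421e-01.

1.001970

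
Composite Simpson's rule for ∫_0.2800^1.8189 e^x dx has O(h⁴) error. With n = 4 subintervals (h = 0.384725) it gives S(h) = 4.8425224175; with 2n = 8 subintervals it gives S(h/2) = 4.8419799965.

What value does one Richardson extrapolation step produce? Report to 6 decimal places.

With r = 4 the leading error scales as h^4, so the weight is 2^4 = 16.
Difference of the inputs: 4.8419799965 − 4.8425224175 = -0.0005424210
Correction (A(h/2) − A(h))/(16 − 1) = (-0.0005424210)/15 = -0.0000361614
R = 4.8419799965 − 0.0000361614 = 4.8419438351
Gap between inputs: 5.424e-04; correction applied: −0.0000361614.

4.841944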